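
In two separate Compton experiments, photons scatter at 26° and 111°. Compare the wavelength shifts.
111° produces the larger shift by a factor of 13.422

Calculate both shifts using Δλ = λ_C(1 - cos θ):

For θ₁ = 26°:
Δλ₁ = 2.4263 × (1 - cos(26°))
Δλ₁ = 2.4263 × 0.1012
Δλ₁ = 0.2456 pm

For θ₂ = 111°:
Δλ₂ = 2.4263 × (1 - cos(111°))
Δλ₂ = 2.4263 × 1.3584
Δλ₂ = 3.2958 pm

The 111° angle produces the larger shift.
Ratio: 3.2958/0.2456 = 13.422

(Intermediate values are shown rounded; full precision is carried through to the final answer.)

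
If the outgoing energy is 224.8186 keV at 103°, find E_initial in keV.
487.6001 keV

Convert final energy to wavelength (hc ≈ 1239.842 keV·pm):
λ' = hc/E' = 1239.842 / 224.8186 = 5.5149 pm

Calculate the Compton shift:
Δλ = λ_C(1 - cos(103°))
Δλ = 2.4263 × (1 - cos(103°))
Δλ = 2.9721 pm

Initial wavelength:
λ = λ' - Δλ = 5.5149 - 2.9721 = 2.5427 pm

Initial energy:
E = hc/λ = 1239.842 / 2.5427 = 487.6001 keV

(Intermediate values are shown rounded; full precision is carried through to the final answer.)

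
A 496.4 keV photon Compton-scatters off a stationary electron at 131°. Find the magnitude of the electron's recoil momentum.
3.4076e-22 kg·m/s

The electron is initially at rest, so by conservation of momentum:
p⃗_e = p⃗₀ − p⃗'  (incident photon momentum minus scattered photon momentum)

Photon momentum magnitudes (p = h/λ = E/c):
λ₀ = hc/E₀ = 2.4977 pm → p₀ = h/λ₀ = 2.6529e-22 kg·m/s
Δλ = λ_C(1 − cos 131°) = 4.0181 pm
λ' = 6.5158 pm → p' = h/λ' = 1.0169e-22 kg·m/s

The scattered photon makes angle θ = 131° with the incident direction, so by the law of cosines:
|p⃗_e|² = p₀² + p'² − 2p₀p'cos θ
|p⃗_e|² = (2.6529e-22)² + (1.0169e-22)² − 2·2.6529e-22·1.0169e-22·cos(131°)
|p⃗_e| = 3.4076e-22 kg·m/s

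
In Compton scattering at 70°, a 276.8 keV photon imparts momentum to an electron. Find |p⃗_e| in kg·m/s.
1.5080e-22 kg·m/s

The electron is initially at rest, so by conservation of momentum:
p⃗_e = p⃗₀ − p⃗'  (incident photon momentum minus scattered photon momentum)

Photon momentum magnitudes (p = h/λ = E/c):
λ₀ = hc/E₀ = 4.4792 pm → p₀ = h/λ₀ = 1.4793e-22 kg·m/s
Δλ = λ_C(1 − cos 70°) = 1.5965 pm
λ' = 6.0757 pm → p' = h/λ' = 1.0906e-22 kg·m/s

The scattered photon makes angle θ = 70° with the incident direction, so by the law of cosines:
|p⃗_e|² = p₀² + p'² − 2p₀p'cos θ
|p⃗_e|² = (1.4793e-22)² + (1.0906e-22)² − 2·1.4793e-22·1.0906e-22·cos(70°)
|p⃗_e| = 1.5080e-22 kg·m/s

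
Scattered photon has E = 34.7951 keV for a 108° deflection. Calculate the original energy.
38.2000 keV

Convert final energy to wavelength (hc ≈ 1239.842 keV·pm):
λ' = hc/E' = 1239.842 / 34.7951 = 35.6327 pm

Calculate the Compton shift:
Δλ = λ_C(1 - cos(108°))
Δλ = 2.4263 × (1 - cos(108°))
Δλ = 3.1761 pm

Initial wavelength:
λ = λ' - Δλ = 35.6327 - 3.1761 = 32.4566 pm

Initial energy:
E = hc/λ = 1239.842 / 32.4566 = 38.2000 keV

(Intermediate values are shown rounded; full precision is carried through to the final answer.)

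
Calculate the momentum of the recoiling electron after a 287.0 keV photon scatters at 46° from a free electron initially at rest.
1.1299e-22 kg·m/s

The electron is initially at rest, so by conservation of momentum:
p⃗_e = p⃗₀ − p⃗'  (incident photon momentum minus scattered photon momentum)

Photon momentum magnitudes (p = h/λ = E/c):
λ₀ = hc/E₀ = 4.3200 pm → p₀ = h/λ₀ = 1.5338e-22 kg·m/s
Δλ = λ_C(1 − cos 46°) = 0.7409 pm
λ' = 5.0609 pm → p' = h/λ' = 1.3093e-22 kg·m/s

The scattered photon makes angle θ = 46° with the incident direction, so by the law of cosines:
|p⃗_e|² = p₀² + p'² − 2p₀p'cos θ
|p⃗_e|² = (1.5338e-22)² + (1.3093e-22)² − 2·1.5338e-22·1.3093e-22·cos(46°)
|p⃗_e| = 1.1299e-22 kg·m/s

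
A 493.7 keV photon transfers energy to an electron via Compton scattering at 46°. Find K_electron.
112.4659 keV

By energy conservation: K_e = E_initial - E_final

First find the scattered photon energy:
Initial wavelength: λ = hc/E = 2.5113 pm
Compton shift: Δλ = λ_C(1 - cos(46°)) = 0.7409 pm
Final wavelength: λ' = 2.5113 + 0.7409 = 3.2522 pm
Final photon energy: E' = hc/λ' = 381.2341 keV

Electron kinetic energy:
K_e = E - E' = 493.7000 - 381.2341 = 112.4659 keV

(Intermediate values are shown rounded; full precision is carried through to the final answer.)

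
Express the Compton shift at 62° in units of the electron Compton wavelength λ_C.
0.5305 λ_C

The Compton shift formula is:
Δλ = λ_C(1 - cos θ)

Dividing both sides by λ_C:
Δλ/λ_C = 1 - cos θ

For θ = 62°:
Δλ/λ_C = 1 - cos(62°)
Δλ/λ_C = 1 - 0.4695
Δλ/λ_C = 0.5305

This means the shift is 0.5305 × λ_C = 1.2872 pm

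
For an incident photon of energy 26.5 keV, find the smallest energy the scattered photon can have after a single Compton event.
24.0097 keV (at θ = 180°)

The scattered photon has minimum energy when its wavelength is maximum, i.e., when the Compton shift Δλ = λ_C(1 − cos θ) is maximum. This occurs at θ = 180° (backscattering), giving Δλ_max = 2λ_C = 4.8526 pm.

Initial wavelength: λ₀ = hc/E₀ = 46.7865 pm
Maximum final wavelength: λ'_max = λ₀ + 2λ_C = 46.7865 + 4.8526 = 51.6391 pm
Minimum final energy: E'_min = hc/λ'_max = 24.0097 keV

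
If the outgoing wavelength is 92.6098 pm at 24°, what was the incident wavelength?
92.4000 pm

From λ' = λ + Δλ, we have λ = λ' - Δλ

First calculate the Compton shift:
Δλ = λ_C(1 - cos θ)
Δλ = 2.4263 × (1 - cos(24°))
Δλ = 2.4263 × 0.0865
Δλ = 0.2098 pm

Initial wavelength:
λ = λ' - Δλ
λ = 92.6098 - 0.2098
λ = 92.4000 pm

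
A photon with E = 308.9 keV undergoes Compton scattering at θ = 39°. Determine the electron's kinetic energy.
36.6732 keV

By energy conservation: K_e = E_initial - E_final

First find the scattered photon energy:
Initial wavelength: λ = hc/E = 4.0137 pm
Compton shift: Δλ = λ_C(1 - cos(39°)) = 0.5407 pm
Final wavelength: λ' = 4.0137 + 0.5407 = 4.5544 pm
Final photon energy: E' = hc/λ' = 272.2268 keV

Electron kinetic energy:
K_e = E - E' = 308.9000 - 272.2268 = 36.6732 keV

(Intermediate values are shown rounded; full precision is carried through to the final answer.)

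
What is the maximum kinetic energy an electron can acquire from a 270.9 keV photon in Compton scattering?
139.4128 keV

Maximum energy transfer occurs at θ = 180° (backscattering).

Initial photon: E₀ = 270.9 keV → λ₀ = 4.5768 pm

Maximum Compton shift (at 180°):
Δλ_max = 2λ_C = 2 × 2.4263 = 4.8526 pm

Final wavelength:
λ' = 4.5768 + 4.8526 = 9.4294 pm

Minimum photon energy (maximum energy to electron):
E'_min = hc/λ' = 131.4872 keV

Maximum electron kinetic energy:
K_max = E₀ - E'_min = 270.9000 - 131.4872 = 139.4128 keV

(Intermediate values are shown rounded; full precision is carried through to the final answer.)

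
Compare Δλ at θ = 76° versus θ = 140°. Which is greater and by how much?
140° produces the larger shift by a factor of 2.330

Calculate both shifts using Δλ = λ_C(1 - cos θ):

For θ₁ = 76°:
Δλ₁ = 2.4263 × (1 - cos(76°))
Δλ₁ = 2.4263 × 0.7581
Δλ₁ = 1.8393 pm

For θ₂ = 140°:
Δλ₂ = 2.4263 × (1 - cos(140°))
Δλ₂ = 2.4263 × 1.7660
Δλ₂ = 4.2850 pm

The 140° angle produces the larger shift.
Ratio: 4.2850/1.8393 = 2.330

(Intermediate values are shown rounded; full precision is carried through to the final answer.)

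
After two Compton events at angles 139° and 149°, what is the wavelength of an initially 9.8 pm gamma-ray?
18.5635 pm

Apply Compton shift twice:

First scattering at θ₁ = 139°:
Δλ₁ = λ_C(1 - cos(139°))
Δλ₁ = 2.4263 × 1.7547
Δλ₁ = 4.2575 pm

After first scattering:
λ₁ = 9.8 + 4.2575 = 14.0575 pm

Second scattering at θ₂ = 149°:
Δλ₂ = λ_C(1 - cos(149°))
Δλ₂ = 2.4263 × 1.8572
Δλ₂ = 4.5061 pm

Final wavelength:
λ₂ = 14.0575 + 4.5061 = 18.5635 pm

Total shift: Δλ_total = 4.2575 + 4.5061 = 8.7635 pm

(Intermediate values are shown rounded; full precision is carried through to the final answer.)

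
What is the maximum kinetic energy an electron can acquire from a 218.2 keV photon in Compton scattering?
100.5094 keV

Maximum energy transfer occurs at θ = 180° (backscattering).

Initial photon: E₀ = 218.2 keV → λ₀ = 5.6821 pm

Maximum Compton shift (at 180°):
Δλ_max = 2λ_C = 2 × 2.4263 = 4.8526 pm

Final wavelength:
λ' = 5.6821 + 4.8526 = 10.5348 pm

Minimum photon energy (maximum energy to electron):
E'_min = hc/λ' = 117.6906 keV

Maximum electron kinetic energy:
K_max = E₀ - E'_min = 218.2000 - 117.6906 = 100.5094 keV

(Intermediate values are shown rounded; full precision is carried through to the final answer.)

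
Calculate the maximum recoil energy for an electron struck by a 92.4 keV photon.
24.5409 keV

Maximum energy transfer occurs at θ = 180° (backscattering).

Initial photon: E₀ = 92.4 keV → λ₀ = 13.4182 pm

Maximum Compton shift (at 180°):
Δλ_max = 2λ_C = 2 × 2.4263 = 4.8526 pm

Final wavelength:
λ' = 13.4182 + 4.8526 = 18.2708 pm

Minimum photon energy (maximum energy to electron):
E'_min = hc/λ' = 67.8591 keV

Maximum electron kinetic energy:
K_max = E₀ - E'_min = 92.4000 - 67.8591 = 24.5409 keV

(Intermediate values are shown rounded; full precision is carried through to the final answer.)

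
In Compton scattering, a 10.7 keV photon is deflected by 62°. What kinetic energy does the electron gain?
0.1176 keV

By energy conservation: K_e = E_initial - E_final

First find the scattered photon energy:
Initial wavelength: λ = hc/E = 115.8731 pm
Compton shift: Δλ = λ_C(1 - cos(62°)) = 1.2872 pm
Final wavelength: λ' = 115.8731 + 1.2872 = 117.1603 pm
Final photon energy: E' = hc/λ' = 10.5824 keV

Electron kinetic energy:
K_e = E - E' = 10.7000 - 10.5824 = 0.1176 keV

(Intermediate values are shown rounded; full precision is carried through to the final answer.)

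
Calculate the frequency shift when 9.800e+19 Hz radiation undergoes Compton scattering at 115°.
5.195e+19 Hz (decrease)

Convert frequency to wavelength (c = 299792458 m/s):
λ₀ = c/f₀ = 299792458/9.800e+19 = 3.0591067e-12 m = 3.0591 pm

Calculate Compton shift:
Δλ = λ_C(1 - cos(115°)) = 3.4517 pm

Final wavelength:
λ' = λ₀ + Δλ = 3.0591 + 3.4517 = 6.5108 pm

Final frequency:
f' = c/λ' = 299792458/6.5108200e-12 = 4.6045269e+19 Hz

Frequency shift (decrease):
Δf = f₀ - f' = 9.800e+19 - 4.6045269e+19 = 5.195e+19 Hz

(Intermediate values are shown rounded; full precision is carried through to the final answer.)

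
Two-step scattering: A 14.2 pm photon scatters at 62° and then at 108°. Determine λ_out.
18.6633 pm

Apply Compton shift twice:

First scattering at θ₁ = 62°:
Δλ₁ = λ_C(1 - cos(62°))
Δλ₁ = 2.4263 × 0.5305
Δλ₁ = 1.2872 pm

After first scattering:
λ₁ = 14.2 + 1.2872 = 15.4872 pm

Second scattering at θ₂ = 108°:
Δλ₂ = λ_C(1 - cos(108°))
Δλ₂ = 2.4263 × 1.3090
Δλ₂ = 3.1761 pm

Final wavelength:
λ₂ = 15.4872 + 3.1761 = 18.6633 pm

Total shift: Δλ_total = 1.2872 + 3.1761 = 4.4633 pm

(Intermediate values are shown rounded; full precision is carried through to the final answer.)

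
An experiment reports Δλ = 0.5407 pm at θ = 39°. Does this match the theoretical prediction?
Yes, consistent

Calculate the expected shift for θ = 39°:

Δλ_expected = λ_C(1 - cos(39°))
Δλ_expected = 2.4263 × (1 - cos(39°))
Δλ_expected = 2.4263 × 0.2229
Δλ_expected = 0.5407 pm

Given shift: 0.5407 pm
Expected shift: 0.5407 pm
Difference: 0.0000 pm

The values match. This is consistent with Compton scattering at the stated angle.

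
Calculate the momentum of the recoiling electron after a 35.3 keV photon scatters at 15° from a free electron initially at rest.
4.9193e-24 kg·m/s

The electron is initially at rest, so by conservation of momentum:
p⃗_e = p⃗₀ − p⃗'  (incident photon momentum minus scattered photon momentum)

Photon momentum magnitudes (p = h/λ = E/c):
λ₀ = hc/E₀ = 35.1230 pm → p₀ = h/λ₀ = 1.8865e-23 kg·m/s
Δλ = λ_C(1 − cos 15°) = 0.0827 pm
λ' = 35.2057 pm → p' = h/λ' = 1.8821e-23 kg·m/s

The scattered photon makes angle θ = 15° with the incident direction, so by the law of cosines:
|p⃗_e|² = p₀² + p'² − 2p₀p'cos θ
|p⃗_e|² = (1.8865e-23)² + (1.8821e-23)² − 2·1.8865e-23·1.8821e-23·cos(15°)
|p⃗_e| = 4.9193e-24 kg·m/s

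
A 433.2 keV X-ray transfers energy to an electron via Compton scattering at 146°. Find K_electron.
263.3555 keV

By energy conservation: K_e = E_initial - E_final

First find the scattered photon energy:
Initial wavelength: λ = hc/E = 2.8621 pm
Compton shift: Δλ = λ_C(1 - cos(146°)) = 4.4378 pm
Final wavelength: λ' = 2.8621 + 4.4378 = 7.2999 pm
Final photon energy: E' = hc/λ' = 169.8445 keV

Electron kinetic energy:
K_e = E - E' = 433.2000 - 169.8445 = 263.3555 keV

(Intermediate values are shown rounded; full precision is carried through to the final answer.)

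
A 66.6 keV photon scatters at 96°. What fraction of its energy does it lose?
0.1258 (or 12.58%)

Calculate initial and final photon energies:

Initial: E₀ = 66.6 keV → λ₀ = 18.6162 pm
Compton shift: Δλ = 2.6799 pm
Final wavelength: λ' = 21.2962 pm
Final energy: E' = 58.2190 keV

Fractional energy loss:
(E₀ - E')/E₀ = (66.6000 - 58.2190)/66.6000
= 8.3810/66.6000
= 0.1258
= 12.58%

(Intermediate values are shown rounded; full precision is carried through to the final answer.)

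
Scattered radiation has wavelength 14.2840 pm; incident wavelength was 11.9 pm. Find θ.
89.00°

First find the wavelength shift:
Δλ = λ' - λ = 14.2840 - 11.9 = 2.3840 pm

Using Δλ = λ_C(1 - cos θ), with λ_C = h/(m_e·c) ≈ 2.42631024 pm:
cos θ = 1 - Δλ/λ_C
cos θ = 1 - 2.3840/2.42631024
cos θ = 0.017438

θ = arccos(0.017438)
θ = 89.00°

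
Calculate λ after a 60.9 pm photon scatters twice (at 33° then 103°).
64.2635 pm

Apply Compton shift twice:

First scattering at θ₁ = 33°:
Δλ₁ = λ_C(1 - cos(33°))
Δλ₁ = 2.4263 × 0.1613
Δλ₁ = 0.3914 pm

After first scattering:
λ₁ = 60.9 + 0.3914 = 61.2914 pm

Second scattering at θ₂ = 103°:
Δλ₂ = λ_C(1 - cos(103°))
Δλ₂ = 2.4263 × 1.2250
Δλ₂ = 2.9721 pm

Final wavelength:
λ₂ = 61.2914 + 2.9721 = 64.2635 pm

Total shift: Δλ_total = 0.3914 + 2.9721 = 3.3635 pm

(Intermediate values are shown rounded; full precision is carried through to the final answer.)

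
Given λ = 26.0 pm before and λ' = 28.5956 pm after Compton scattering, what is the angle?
94.00°

First find the wavelength shift:
Δλ = λ' - λ = 28.5956 - 26.0 = 2.5956 pm

Using Δλ = λ_C(1 - cos θ), with λ_C = h/(m_e·c) ≈ 2.42631024 pm:
cos θ = 1 - Δλ/λ_C
cos θ = 1 - 2.5956/2.42631024
cos θ = -0.069773

θ = arccos(-0.069773)
θ = 94.00°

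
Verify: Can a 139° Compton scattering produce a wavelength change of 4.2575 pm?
Yes, consistent

Calculate the expected shift for θ = 139°:

Δλ_expected = λ_C(1 - cos(139°))
Δλ_expected = 2.4263 × (1 - cos(139°))
Δλ_expected = 2.4263 × 1.7547
Δλ_expected = 4.2575 pm

Given shift: 4.2575 pm
Expected shift: 4.2575 pm
Difference: 0.0000 pm

The values match. This is consistent with Compton scattering at the stated angle.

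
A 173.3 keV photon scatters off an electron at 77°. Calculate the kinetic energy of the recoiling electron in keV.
36.0707 keV

By energy conservation: K_e = E_initial - E_final

First find the scattered photon energy:
Initial wavelength: λ = hc/E = 7.1543 pm
Compton shift: Δλ = λ_C(1 - cos(77°)) = 1.8805 pm
Final wavelength: λ' = 7.1543 + 1.8805 = 9.0348 pm
Final photon energy: E' = hc/λ' = 137.2293 keV

Electron kinetic energy:
K_e = E - E' = 173.3000 - 137.2293 = 36.0707 keV

(Intermediate values are shown rounded; full precision is carried through to the final answer.)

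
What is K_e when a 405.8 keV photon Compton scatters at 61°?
117.8206 keV

By energy conservation: K_e = E_initial - E_final

First find the scattered photon energy:
Initial wavelength: λ = hc/E = 3.0553 pm
Compton shift: Δλ = λ_C(1 - cos(61°)) = 1.2500 pm
Final wavelength: λ' = 3.0553 + 1.2500 = 4.3053 pm
Final photon energy: E' = hc/λ' = 287.9794 keV

Electron kinetic energy:
K_e = E - E' = 405.8000 - 287.9794 = 117.8206 keV

(Intermediate values are shown rounded; full precision is carried through to the final answer.)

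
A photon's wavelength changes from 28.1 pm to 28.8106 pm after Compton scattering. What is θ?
45.00°

First find the wavelength shift:
Δλ = λ' - λ = 28.8106 - 28.1 = 0.7106 pm

Using Δλ = λ_C(1 - cos θ), with λ_C = h/(m_e·c) ≈ 2.42631024 pm:
cos θ = 1 - Δλ/λ_C
cos θ = 1 - 0.7106/2.42631024
cos θ = 0.707127

θ = arccos(0.707127)
θ = 45.00°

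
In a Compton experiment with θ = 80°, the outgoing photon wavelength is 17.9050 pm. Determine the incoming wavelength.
15.9000 pm

From λ' = λ + Δλ, we have λ = λ' - Δλ

First calculate the Compton shift:
Δλ = λ_C(1 - cos θ)
Δλ = 2.4263 × (1 - cos(80°))
Δλ = 2.4263 × 0.8264
Δλ = 2.0050 pm

Initial wavelength:
λ = λ' - Δλ
λ = 17.9050 - 2.0050
λ = 15.9000 pm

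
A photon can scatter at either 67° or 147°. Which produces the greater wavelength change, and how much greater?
147° produces the larger shift by a factor of 3.018

Calculate both shifts using Δλ = λ_C(1 - cos θ):

For θ₁ = 67°:
Δλ₁ = 2.4263 × (1 - cos(67°))
Δλ₁ = 2.4263 × 0.6093
Δλ₁ = 1.4783 pm

For θ₂ = 147°:
Δλ₂ = 2.4263 × (1 - cos(147°))
Δλ₂ = 2.4263 × 1.8387
Δλ₂ = 4.4612 pm

The 147° angle produces the larger shift.
Ratio: 4.4612/1.4783 = 3.018

(Intermediate values are shown rounded; full precision is carried through to the final answer.)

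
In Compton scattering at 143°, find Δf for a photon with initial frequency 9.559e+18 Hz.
1.168e+18 Hz (decrease)

Convert frequency to wavelength (c = 299792458 m/s):
λ₀ = c/f₀ = 299792458/9.559e+18 = 3.1362324e-11 m = 31.3623 pm

Calculate Compton shift:
Δλ = λ_C(1 - cos(143°)) = 4.3640 pm

Final wavelength:
λ' = λ₀ + Δλ = 31.3623 + 4.3640 = 35.7264 pm

Final frequency:
f' = c/λ' = 299792458/3.5726372e-11 = 8.3913490e+18 Hz

Frequency shift (decrease):
Δf = f₀ - f' = 9.559e+18 - 8.3913490e+18 = 1.168e+18 Hz

(Intermediate values are shown rounded; full precision is carried through to the final answer.)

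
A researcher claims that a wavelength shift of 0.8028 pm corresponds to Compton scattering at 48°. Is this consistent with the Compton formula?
Yes, consistent

Calculate the expected shift for θ = 48°:

Δλ_expected = λ_C(1 - cos(48°))
Δλ_expected = 2.4263 × (1 - cos(48°))
Δλ_expected = 2.4263 × 0.3309
Δλ_expected = 0.8028 pm

Given shift: 0.8028 pm
Expected shift: 0.8028 pm
Difference: 0.0000 pm

The values match. This is consistent with Compton scattering at the stated angle.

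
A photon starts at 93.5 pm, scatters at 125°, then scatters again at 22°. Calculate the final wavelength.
97.4947 pm

Apply Compton shift twice:

First scattering at θ₁ = 125°:
Δλ₁ = λ_C(1 - cos(125°))
Δλ₁ = 2.4263 × 1.5736
Δλ₁ = 3.8180 pm

After first scattering:
λ₁ = 93.5 + 3.8180 = 97.3180 pm

Second scattering at θ₂ = 22°:
Δλ₂ = λ_C(1 - cos(22°))
Δλ₂ = 2.4263 × 0.0728
Δλ₂ = 0.1767 pm

Final wavelength:
λ₂ = 97.3180 + 0.1767 = 97.4947 pm

Total shift: Δλ_total = 3.8180 + 0.1767 = 3.9947 pm

(Intermediate values are shown rounded; full precision is carried through to the final answer.)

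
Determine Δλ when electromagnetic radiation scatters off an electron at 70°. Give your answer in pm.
1.5965 pm

Using the Compton scattering formula:
Δλ = λ_C(1 - cos θ)

where λ_C = h/(m_e·c) ≈ 2.4263 pm is the Compton wavelength of an electron.

For θ = 70°:
cos(70°) = 0.3420
1 - cos(70°) = 0.6580

Δλ = 2.4263 × 0.6580
Δλ = 1.5965 pm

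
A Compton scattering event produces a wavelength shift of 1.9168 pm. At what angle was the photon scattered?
77.88°

From the Compton formula Δλ = λ_C(1 - cos θ), we can solve for θ:

cos θ = 1 - Δλ/λ_C

Given:
- Δλ = 1.9168 pm
- λ_C = h/(m_e·c) ≈ 2.42631024 pm

cos θ = 1 - 1.9168/2.42631024
cos θ = 1 - 0.790006
cos θ = 0.209994

θ = arccos(0.209994)
θ = 77.88°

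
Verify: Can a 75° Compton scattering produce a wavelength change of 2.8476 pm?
No, inconsistent

Calculate the expected shift for θ = 75°:

Δλ_expected = λ_C(1 - cos(75°))
Δλ_expected = 2.4263 × (1 - cos(75°))
Δλ_expected = 2.4263 × 0.7412
Δλ_expected = 1.7983 pm

Given shift: 2.8476 pm
Expected shift: 1.7983 pm
Difference: 1.0493 pm

The values do not match. The given shift corresponds to θ ≈ 100.0°, not 75°.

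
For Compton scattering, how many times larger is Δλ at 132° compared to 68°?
132° produces the larger shift by a factor of 2.669

Calculate both shifts using Δλ = λ_C(1 - cos θ):

For θ₁ = 68°:
Δλ₁ = 2.4263 × (1 - cos(68°))
Δλ₁ = 2.4263 × 0.6254
Δλ₁ = 1.5174 pm

For θ₂ = 132°:
Δλ₂ = 2.4263 × (1 - cos(132°))
Δλ₂ = 2.4263 × 1.6691
Δλ₂ = 4.0498 pm

The 132° angle produces the larger shift.
Ratio: 4.0498/1.5174 = 2.669

(Intermediate values are shown rounded; full precision is carried through to the final answer.)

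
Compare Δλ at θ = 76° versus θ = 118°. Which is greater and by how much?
118° produces the larger shift by a factor of 1.938

Calculate both shifts using Δλ = λ_C(1 - cos θ):

For θ₁ = 76°:
Δλ₁ = 2.4263 × (1 - cos(76°))
Δλ₁ = 2.4263 × 0.7581
Δλ₁ = 1.8393 pm

For θ₂ = 118°:
Δλ₂ = 2.4263 × (1 - cos(118°))
Δλ₂ = 2.4263 × 1.4695
Δλ₂ = 3.5654 pm

The 118° angle produces the larger shift.
Ratio: 3.5654/1.8393 = 1.938

(Intermediate values are shown rounded; full precision is carried through to the final answer.)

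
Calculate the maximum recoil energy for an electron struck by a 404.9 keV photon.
248.2498 keV

Maximum energy transfer occurs at θ = 180° (backscattering).

Initial photon: E₀ = 404.9 keV → λ₀ = 3.0621 pm

Maximum Compton shift (at 180°):
Δλ_max = 2λ_C = 2 × 2.4263 = 4.8526 pm

Final wavelength:
λ' = 3.0621 + 4.8526 = 7.9147 pm

Minimum photon energy (maximum energy to electron):
E'_min = hc/λ' = 156.6502 keV

Maximum electron kinetic energy:
K_max = E₀ - E'_min = 404.9000 - 156.6502 = 248.2498 keV

(Intermediate values are shown rounded; full precision is carried through to the final answer.)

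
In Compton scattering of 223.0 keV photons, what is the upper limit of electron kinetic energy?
103.9270 keV

Maximum energy transfer occurs at θ = 180° (backscattering).

Initial photon: E₀ = 223.0 keV → λ₀ = 5.5598 pm

Maximum Compton shift (at 180°):
Δλ_max = 2λ_C = 2 × 2.4263 = 4.8526 pm

Final wavelength:
λ' = 5.5598 + 4.8526 = 10.4124 pm

Minimum photon energy (maximum energy to electron):
E'_min = hc/λ' = 119.0730 keV

Maximum electron kinetic energy:
K_max = E₀ - E'_min = 223.0000 - 119.0730 = 103.9270 keV

(Intermediate values are shown rounded; full precision is carried through to the final answer.)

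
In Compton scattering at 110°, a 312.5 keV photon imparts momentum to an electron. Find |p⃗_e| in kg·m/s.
2.1630e-22 kg·m/s

The electron is initially at rest, so by conservation of momentum:
p⃗_e = p⃗₀ − p⃗'  (incident photon momentum minus scattered photon momentum)

Photon momentum magnitudes (p = h/λ = E/c):
λ₀ = hc/E₀ = 3.9675 pm → p₀ = h/λ₀ = 1.6701e-22 kg·m/s
Δλ = λ_C(1 − cos 110°) = 3.2562 pm
λ' = 7.2237 pm → p' = h/λ' = 9.1727e-23 kg·m/s

The scattered photon makes angle θ = 110° with the incident direction, so by the law of cosines:
|p⃗_e|² = p₀² + p'² − 2p₀p'cos θ
|p⃗_e|² = (1.6701e-22)² + (9.1727e-23)² − 2·1.6701e-22·9.1727e-23·cos(110°)
|p⃗_e| = 2.1630e-22 kg·m/s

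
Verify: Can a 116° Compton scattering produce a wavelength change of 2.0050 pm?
No, inconsistent

Calculate the expected shift for θ = 116°:

Δλ_expected = λ_C(1 - cos(116°))
Δλ_expected = 2.4263 × (1 - cos(116°))
Δλ_expected = 2.4263 × 1.4384
Δλ_expected = 3.4899 pm

Given shift: 2.0050 pm
Expected shift: 3.4899 pm
Difference: 1.4849 pm

The values do not match. The given shift corresponds to θ ≈ 80.0°, not 116°.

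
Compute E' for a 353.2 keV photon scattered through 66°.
250.4857 keV

First convert energy to wavelength:
λ = hc/E, with hc ≈ 1239.842 keV·pm (i.e. 1239.842 eV·nm)

For E = 353.2 keV = 353200 eV:
λ = 1239.842 keV·pm / 353.2 keV
λ = 3.5103 pm

Calculate the Compton shift:
Δλ = λ_C(1 - cos(66°)) = 2.4263 × 0.5933
Δλ = 1.4394 pm

Final wavelength:
λ' = 3.5103 + 1.4394 = 4.9498 pm

Final energy:
E' = hc/λ' = 1239.842 / 4.9498 = 250.4857 keV

(Intermediate values are shown rounded; full precision is carried through to the final answer.)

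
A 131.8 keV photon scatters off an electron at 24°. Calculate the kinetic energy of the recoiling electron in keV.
2.8749 keV

By energy conservation: K_e = E_initial - E_final

First find the scattered photon energy:
Initial wavelength: λ = hc/E = 9.4070 pm
Compton shift: Δλ = λ_C(1 - cos(24°)) = 0.2098 pm
Final wavelength: λ' = 9.4070 + 0.2098 = 9.6168 pm
Final photon energy: E' = hc/λ' = 128.9251 keV

Electron kinetic energy:
K_e = E - E' = 131.8000 - 128.9251 = 2.8749 keV

(Intermediate values are shown rounded; full precision is carried through to the final answer.)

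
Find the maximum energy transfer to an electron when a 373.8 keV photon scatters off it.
222.0349 keV

Maximum energy transfer occurs at θ = 180° (backscattering).

Initial photon: E₀ = 373.8 keV → λ₀ = 3.3169 pm

Maximum Compton shift (at 180°):
Δλ_max = 2λ_C = 2 × 2.4263 = 4.8526 pm

Final wavelength:
λ' = 3.3169 + 4.8526 = 8.1695 pm

Minimum photon energy (maximum energy to electron):
E'_min = hc/λ' = 151.7651 keV

Maximum electron kinetic energy:
K_max = E₀ - E'_min = 373.8000 - 151.7651 = 222.0349 keV

(Intermediate values are shown rounded; full precision is carried through to the final answer.)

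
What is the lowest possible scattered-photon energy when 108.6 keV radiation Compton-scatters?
76.2079 keV (at θ = 180°)

The scattered photon has minimum energy when its wavelength is maximum, i.e., when the Compton shift Δλ = λ_C(1 − cos θ) is maximum. This occurs at θ = 180° (backscattering), giving Δλ_max = 2λ_C = 4.8526 pm.

Initial wavelength: λ₀ = hc/E₀ = 11.4166 pm
Maximum final wavelength: λ'_max = λ₀ + 2λ_C = 11.4166 + 4.8526 = 16.2692 pm
Minimum final energy: E'_min = hc/λ'_max = 76.2079 keV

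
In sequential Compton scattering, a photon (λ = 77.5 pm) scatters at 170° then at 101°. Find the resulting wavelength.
85.2050 pm

Apply Compton shift twice:

First scattering at θ₁ = 170°:
Δλ₁ = λ_C(1 - cos(170°))
Δλ₁ = 2.4263 × 1.9848
Δλ₁ = 4.8158 pm

After first scattering:
λ₁ = 77.5 + 4.8158 = 82.3158 pm

Second scattering at θ₂ = 101°:
Δλ₂ = λ_C(1 - cos(101°))
Δλ₂ = 2.4263 × 1.1908
Δλ₂ = 2.8893 pm

Final wavelength:
λ₂ = 82.3158 + 2.8893 = 85.2050 pm

Total shift: Δλ_total = 4.8158 + 2.8893 = 7.7050 pm

(Intermediate values are shown rounded; full precision is carried through to the final answer.)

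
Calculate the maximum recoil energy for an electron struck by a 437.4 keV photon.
276.1133 keV

Maximum energy transfer occurs at θ = 180° (backscattering).

Initial photon: E₀ = 437.4 keV → λ₀ = 2.8346 pm

Maximum Compton shift (at 180°):
Δλ_max = 2λ_C = 2 × 2.4263 = 4.8526 pm

Final wavelength:
λ' = 2.8346 + 4.8526 = 7.6872 pm

Minimum photon energy (maximum energy to electron):
E'_min = hc/λ' = 161.2867 keV

Maximum electron kinetic energy:
K_max = E₀ - E'_min = 437.4000 - 161.2867 = 276.1133 keV

(Intermediate values are shown rounded; full precision is carried through to the final answer.)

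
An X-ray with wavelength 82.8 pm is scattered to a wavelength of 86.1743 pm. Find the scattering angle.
113.00°

First find the wavelength shift:
Δλ = λ' - λ = 86.1743 - 82.8 = 3.3743 pm

Using Δλ = λ_C(1 - cos θ), with λ_C = h/(m_e·c) ≈ 2.42631024 pm:
cos θ = 1 - Δλ/λ_C
cos θ = 1 - 3.3743/2.42631024
cos θ = -0.390713

θ = arccos(-0.390713)
θ = 113.00°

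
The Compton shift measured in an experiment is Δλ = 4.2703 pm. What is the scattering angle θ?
139.46°

From the Compton formula Δλ = λ_C(1 - cos θ), we can solve for θ:

cos θ = 1 - Δλ/λ_C

Given:
- Δλ = 4.2703 pm
- λ_C = h/(m_e·c) ≈ 2.42631024 pm

cos θ = 1 - 4.2703/2.42631024
cos θ = 1 - 1.759998
cos θ = -0.759998

θ = arccos(-0.759998)
θ = 139.46°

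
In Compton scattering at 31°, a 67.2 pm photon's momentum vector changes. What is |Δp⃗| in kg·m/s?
5.2568e-24 kg·m/s

Photon momentum magnitude is p = h/λ.

Initial momentum:
p₀ = h/λ = 6.6261e-34/6.7200e-11 = 9.8602e-24 kg·m/s

After scattering:
λ' = λ + Δλ = 67.2 + 0.3466 = 67.5466 pm
p' = h/λ' = 6.6261e-34/6.7547e-11 = 9.8096e-24 kg·m/s

Momentum is a vector; the scattered photon's direction makes angle θ = 31° with the incident direction. The magnitude of the vector change Δp⃗ = p⃗₀ − p⃗' is found from the law of cosines:
|Δp⃗|² = p₀² + p'² − 2p₀p'cos θ
|Δp⃗|² = (9.8602e-24)² + (9.8096e-24)² − 2·9.8602e-24·9.8096e-24·cos(31°)
|Δp⃗| = 5.2568e-24 kg·m/s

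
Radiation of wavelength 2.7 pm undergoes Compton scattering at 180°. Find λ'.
7.5526 pm

Using the Compton formula: λ' = λ + λ_C(1 − cos θ)

For θ = 180°, cos θ = -1 (exact) = -1.0000, so:
1 − cos 180° = 1 − (-1) = 2.0000

Δλ = λ_C × 2.0000 = 2.4263 × 2.0000 = 4.8526 pm

λ' = 2.7 + 4.8526 = 7.5526 pm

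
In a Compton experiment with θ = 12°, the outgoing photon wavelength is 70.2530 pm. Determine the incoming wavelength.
70.2000 pm

From λ' = λ + Δλ, we have λ = λ' - Δλ

First calculate the Compton shift:
Δλ = λ_C(1 - cos θ)
Δλ = 2.4263 × (1 - cos(12°))
Δλ = 2.4263 × 0.0219
Δλ = 0.0530 pm

Initial wavelength:
λ = λ' - Δλ
λ = 70.2530 - 0.0530
λ = 70.2000 pm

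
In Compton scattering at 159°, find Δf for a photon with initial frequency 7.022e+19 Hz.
3.676e+19 Hz (decrease)

Convert frequency to wavelength (c = 299792458 m/s):
λ₀ = c/f₀ = 299792458/7.022e+19 = 4.2693315e-12 m = 4.2693 pm

Calculate Compton shift:
Δλ = λ_C(1 - cos(159°)) = 4.6915 pm

Final wavelength:
λ' = λ₀ + Δλ = 4.2693 + 4.6915 = 8.9608 pm

Final frequency:
f' = c/λ' = 299792458/8.9607975e-12 = 3.3456002e+19 Hz

Frequency shift (decrease):
Δf = f₀ - f' = 7.022e+19 - 3.3456002e+19 = 3.676e+19 Hz

(Intermediate values are shown rounded; full precision is carried through to the final answer.)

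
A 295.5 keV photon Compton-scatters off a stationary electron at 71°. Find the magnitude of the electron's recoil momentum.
1.6176e-22 kg·m/s

The electron is initially at rest, so by conservation of momentum:
p⃗_e = p⃗₀ − p⃗'  (incident photon momentum minus scattered photon momentum)

Photon momentum magnitudes (p = h/λ = E/c):
λ₀ = hc/E₀ = 4.1957 pm → p₀ = h/λ₀ = 1.5792e-22 kg·m/s
Δλ = λ_C(1 − cos 71°) = 1.6364 pm
λ' = 5.8321 pm → p' = h/λ' = 1.1361e-22 kg·m/s

The scattered photon makes angle θ = 71° with the incident direction, so by the law of cosines:
|p⃗_e|² = p₀² + p'² − 2p₀p'cos θ
|p⃗_e|² = (1.5792e-22)² + (1.1361e-22)² − 2·1.5792e-22·1.1361e-22·cos(71°)
|p⃗_e| = 1.6176e-22 kg·m/s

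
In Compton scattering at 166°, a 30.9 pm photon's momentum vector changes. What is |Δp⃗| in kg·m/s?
3.9717e-23 kg·m/s

Photon momentum magnitude is p = h/λ.

Initial momentum:
p₀ = h/λ = 6.6261e-34/3.0900e-11 = 2.1444e-23 kg·m/s

After scattering:
λ' = λ + Δλ = 30.9 + 4.7805 = 35.6805 pm
p' = h/λ' = 6.6261e-34/3.5681e-11 = 1.8571e-23 kg·m/s

Momentum is a vector; the scattered photon's direction makes angle θ = 166° with the incident direction. The magnitude of the vector change Δp⃗ = p⃗₀ − p⃗' is found from the law of cosines:
|Δp⃗|² = p₀² + p'² − 2p₀p'cos θ
|Δp⃗|² = (2.1444e-23)² + (1.8571e-23)² − 2·2.1444e-23·1.8571e-23·cos(166°)
|Δp⃗| = 3.9717e-23 kg·m/s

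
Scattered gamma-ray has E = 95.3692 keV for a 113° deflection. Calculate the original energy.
128.8000 keV

Convert final energy to wavelength (hc ≈ 1239.842 keV·pm):
λ' = hc/E' = 1239.842 / 95.3692 = 13.0004 pm

Calculate the Compton shift:
Δλ = λ_C(1 - cos(113°))
Δλ = 2.4263 × (1 - cos(113°))
Δλ = 3.3743 pm

Initial wavelength:
λ = λ' - Δλ = 13.0004 - 3.3743 = 9.6261 pm

Initial energy:
E = hc/λ = 1239.842 / 9.6261 = 128.8000 keV

(Intermediate values are shown rounded; full precision is carried through to the final answer.)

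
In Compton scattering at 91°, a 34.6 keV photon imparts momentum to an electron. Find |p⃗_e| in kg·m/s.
2.5541e-23 kg·m/s

The electron is initially at rest, so by conservation of momentum:
p⃗_e = p⃗₀ − p⃗'  (incident photon momentum minus scattered photon momentum)

Photon momentum magnitudes (p = h/λ = E/c):
λ₀ = hc/E₀ = 35.8336 pm → p₀ = h/λ₀ = 1.8491e-23 kg·m/s
Δλ = λ_C(1 − cos 91°) = 2.4687 pm
λ' = 38.3022 pm → p' = h/λ' = 1.7299e-23 kg·m/s

The scattered photon makes angle θ = 91° with the incident direction, so by the law of cosines:
|p⃗_e|² = p₀² + p'² − 2p₀p'cos θ
|p⃗_e|² = (1.8491e-23)² + (1.7299e-23)² − 2·1.8491e-23·1.7299e-23·cos(91°)
|p⃗_e| = 2.5541e-23 kg·m/s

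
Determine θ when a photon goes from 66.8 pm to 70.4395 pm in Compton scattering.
120.00°

First find the wavelength shift:
Δλ = λ' - λ = 70.4395 - 66.8 = 3.6395 pm

Using Δλ = λ_C(1 - cos θ), with λ_C = h/(m_e·c) ≈ 2.42631024 pm:
cos θ = 1 - Δλ/λ_C
cos θ = 1 - 3.6395/2.42631024
cos θ = -0.500014

θ = arccos(-0.500014)
θ = 120.00°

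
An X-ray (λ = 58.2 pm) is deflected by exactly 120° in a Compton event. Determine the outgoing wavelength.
61.8395 pm

Using the Compton formula: λ' = λ + λ_C(1 − cos θ)

For θ = 120°, cos θ = -1/2 (exact) = -0.5000, so:
1 − cos 120° = 1 − (-1/2) = 1.5000

Δλ = λ_C × 1.5000 = 2.4263 × 1.5000 = 3.6395 pm

λ' = 58.2 + 3.6395 = 61.8395 pm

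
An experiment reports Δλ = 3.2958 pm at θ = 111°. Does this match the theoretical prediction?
Yes, consistent

Calculate the expected shift for θ = 111°:

Δλ_expected = λ_C(1 - cos(111°))
Δλ_expected = 2.4263 × (1 - cos(111°))
Δλ_expected = 2.4263 × 1.3584
Δλ_expected = 3.2958 pm

Given shift: 3.2958 pm
Expected shift: 3.2958 pm
Difference: 0.0000 pm

The values match. This is consistent with Compton scattering at the stated angle.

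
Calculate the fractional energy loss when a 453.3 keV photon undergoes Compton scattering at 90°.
0.4701 (or 47.01%)

Calculate initial and final photon energies:

Initial: E₀ = 453.3 keV → λ₀ = 2.7351 pm
Compton shift: Δλ = 2.4263 pm
Final wavelength: λ' = 5.1615 pm
Final energy: E' = 240.2116 keV

Fractional energy loss:
(E₀ - E')/E₀ = (453.3000 - 240.2116)/453.3000
= 213.0884/453.3000
= 0.4701
= 47.01%

(Intermediate values are shown rounded; full precision is carried through to the final answer.)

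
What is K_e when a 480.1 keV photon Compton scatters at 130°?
291.3408 keV

By energy conservation: K_e = E_initial - E_final

First find the scattered photon energy:
Initial wavelength: λ = hc/E = 2.5825 pm
Compton shift: Δλ = λ_C(1 - cos(130°)) = 3.9859 pm
Final wavelength: λ' = 2.5825 + 3.9859 = 6.5684 pm
Final photon energy: E' = hc/λ' = 188.7592 keV

Electron kinetic energy:
K_e = E - E' = 480.1000 - 188.7592 = 291.3408 keV

(Intermediate values are shown rounded; full precision is carried through to the final answer.)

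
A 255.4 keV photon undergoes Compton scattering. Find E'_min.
127.7249 keV (at θ = 180°)

The scattered photon has minimum energy when its wavelength is maximum, i.e., when the Compton shift Δλ = λ_C(1 − cos θ) is maximum. This occurs at θ = 180° (backscattering), giving Δλ_max = 2λ_C = 4.8526 pm.

Initial wavelength: λ₀ = hc/E₀ = 4.8545 pm
Maximum final wavelength: λ'_max = λ₀ + 2λ_C = 4.8545 + 4.8526 = 9.7071 pm
Minimum final energy: E'_min = hc/λ'_max = 127.7249 keV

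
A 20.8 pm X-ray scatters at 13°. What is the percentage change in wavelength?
0.2990%

Calculate the Compton shift:
Δλ = λ_C(1 - cos(13°))
Δλ = 2.4263 × (1 - cos(13°))
Δλ = 2.4263 × 0.0256
Δλ = 0.0622 pm

Percentage change:
(Δλ/λ₀) × 100 = (0.0622/20.8) × 100
= 0.2990%

(Intermediate values are shown rounded; full precision is carried through to the final answer.)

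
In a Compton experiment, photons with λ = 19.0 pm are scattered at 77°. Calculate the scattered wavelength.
20.8805 pm

Using the Compton scattering formula:
λ' = λ + Δλ = λ + λ_C(1 - cos θ)

Given:
- Initial wavelength λ = 19.0 pm
- Scattering angle θ = 77°
- Compton wavelength λ_C ≈ 2.4263 pm

Calculate the shift:
Δλ = 2.4263 × (1 - cos(77°))
Δλ = 2.4263 × 0.7750
Δλ = 1.8805 pm

Final wavelength:
λ' = 19.0 + 1.8805 = 20.8805 pm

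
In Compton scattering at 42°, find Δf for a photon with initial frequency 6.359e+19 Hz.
7.425e+18 Hz (decrease)

Convert frequency to wavelength (c = 299792458 m/s):
λ₀ = c/f₀ = 299792458/6.359e+19 = 4.7144592e-12 m = 4.7145 pm

Calculate Compton shift:
Δλ = λ_C(1 - cos(42°)) = 0.6232 pm

Final wavelength:
λ' = λ₀ + Δλ = 4.7145 + 0.6232 = 5.3377 pm

Final frequency:
f' = c/λ' = 299792458/5.3376695e-12 = 5.6165422e+19 Hz

Frequency shift (decrease):
Δf = f₀ - f' = 6.359e+19 - 5.6165422e+19 = 7.425e+18 Hz

(Intermediate values are shown rounded; full precision is carried through to the final answer.)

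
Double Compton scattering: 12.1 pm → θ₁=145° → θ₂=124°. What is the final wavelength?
20.2969 pm

Apply Compton shift twice:

First scattering at θ₁ = 145°:
Δλ₁ = λ_C(1 - cos(145°))
Δλ₁ = 2.4263 × 1.8192
Δλ₁ = 4.4138 pm

After first scattering:
λ₁ = 12.1 + 4.4138 = 16.5138 pm

Second scattering at θ₂ = 124°:
Δλ₂ = λ_C(1 - cos(124°))
Δλ₂ = 2.4263 × 1.5592
Δλ₂ = 3.7831 pm

Final wavelength:
λ₂ = 16.5138 + 3.7831 = 20.2969 pm

Total shift: Δλ_total = 4.4138 + 3.7831 = 8.1969 pm

(Intermediate values are shown rounded; full precision is carried through to the final answer.)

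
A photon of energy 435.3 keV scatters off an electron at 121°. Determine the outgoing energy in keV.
190.0374 keV

First convert energy to wavelength:
λ = hc/E, with hc ≈ 1239.842 keV·pm (i.e. 1239.842 eV·nm)

For E = 435.3 keV = 435300 eV:
λ = 1239.842 keV·pm / 435.3 keV
λ = 2.8482 pm

Calculate the Compton shift:
Δλ = λ_C(1 - cos(121°)) = 2.4263 × 1.5150
Δλ = 3.6760 pm

Final wavelength:
λ' = 2.8482 + 3.6760 = 6.5242 pm

Final energy:
E' = hc/λ' = 1239.842 / 6.5242 = 190.0374 keV

(Intermediate values are shown rounded; full precision is carried through to the final answer.)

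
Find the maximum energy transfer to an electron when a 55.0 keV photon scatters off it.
9.7424 keV

Maximum energy transfer occurs at θ = 180° (backscattering).

Initial photon: E₀ = 55.0 keV → λ₀ = 22.5426 pm

Maximum Compton shift (at 180°):
Δλ_max = 2λ_C = 2 × 2.4263 = 4.8526 pm

Final wavelength:
λ' = 22.5426 + 4.8526 = 27.3952 pm

Minimum photon energy (maximum energy to electron):
E'_min = hc/λ' = 45.2576 keV

Maximum electron kinetic energy:
K_max = E₀ - E'_min = 55.0000 - 45.2576 = 9.7424 keV

(Intermediate values are shown rounded; full precision is carried through to the final answer.)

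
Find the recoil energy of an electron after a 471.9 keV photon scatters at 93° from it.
232.5776 keV

By energy conservation: K_e = E_initial - E_final

First find the scattered photon energy:
Initial wavelength: λ = hc/E = 2.6273 pm
Compton shift: Δλ = λ_C(1 - cos(93°)) = 2.5533 pm
Final wavelength: λ' = 2.6273 + 2.5533 = 5.1806 pm
Final photon energy: E' = hc/λ' = 239.3224 keV

Electron kinetic energy:
K_e = E - E' = 471.9000 - 239.3224 = 232.5776 keV

(Intermediate values are shown rounded; full precision is carried through to the final answer.)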